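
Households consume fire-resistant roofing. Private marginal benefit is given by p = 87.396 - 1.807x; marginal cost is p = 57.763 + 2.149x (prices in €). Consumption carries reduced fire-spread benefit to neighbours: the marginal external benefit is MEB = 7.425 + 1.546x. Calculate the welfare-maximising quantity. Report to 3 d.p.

x* = 15.377

Social marginal benefit = demand + MEB = 94.821 - 0.261x.
Set SMB = MC: 94.821 - 0.261x = 57.763 + 2.149x → x* = 15.3768.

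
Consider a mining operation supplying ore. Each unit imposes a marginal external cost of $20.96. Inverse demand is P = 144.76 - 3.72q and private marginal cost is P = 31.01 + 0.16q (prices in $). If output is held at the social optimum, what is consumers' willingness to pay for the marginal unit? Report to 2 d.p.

P = $55.80

Social marginal cost = private MC + MEC = 51.97 + 0.16q.
Set SMC = demand: 51.97 + 0.16q = 144.76 - 3.72q → q* = 23.9149.
Consumer price on the demand curve at q*: 144.76 − 3.72×23.9149 = 55.7966.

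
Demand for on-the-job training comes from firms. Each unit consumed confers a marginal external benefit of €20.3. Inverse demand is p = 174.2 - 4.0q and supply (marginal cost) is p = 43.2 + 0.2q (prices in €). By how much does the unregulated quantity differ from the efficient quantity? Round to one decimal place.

4.8 units

Market equilibrium (private): 43.2 + 0.2q = 174.2 - 4.0q → q_m = 31.1905.
Social marginal benefit = demand + MEB = 194.5 - 4.0q.
Set SMB = MC: 194.5 - 4.0q = 43.2 + 0.2q → q* = 36.0238.
Gap = |31.1905 − 36.0238| = 4.8333.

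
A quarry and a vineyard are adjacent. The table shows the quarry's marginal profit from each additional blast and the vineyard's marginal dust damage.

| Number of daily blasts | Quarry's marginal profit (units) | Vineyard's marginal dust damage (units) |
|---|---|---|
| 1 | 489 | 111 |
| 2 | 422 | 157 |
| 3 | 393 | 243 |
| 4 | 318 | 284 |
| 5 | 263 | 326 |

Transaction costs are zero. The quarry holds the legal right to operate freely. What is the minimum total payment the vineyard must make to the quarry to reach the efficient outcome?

Left alone the quarry would choose level 5 (marginal profit stays positive).
Efficient level: k* = 4 (marginal profit ≥ marginal dust damage through 4).
The vineyard must at least cover the quarry's forgone profit from cutting 5→4: 263 = 263.

263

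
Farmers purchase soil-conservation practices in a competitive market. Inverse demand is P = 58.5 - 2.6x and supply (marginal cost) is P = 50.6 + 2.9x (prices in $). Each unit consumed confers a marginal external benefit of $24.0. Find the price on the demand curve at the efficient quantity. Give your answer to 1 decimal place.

P = $43.4

Social marginal benefit = demand + MEB = 82.5 - 2.6x.
Set SMB = MC: 82.5 - 2.6x = 50.6 + 2.9x → x* = 5.8000.
Consumer price on the demand curve at x*: 58.5 − 2.6×5.8000 = 43.4200.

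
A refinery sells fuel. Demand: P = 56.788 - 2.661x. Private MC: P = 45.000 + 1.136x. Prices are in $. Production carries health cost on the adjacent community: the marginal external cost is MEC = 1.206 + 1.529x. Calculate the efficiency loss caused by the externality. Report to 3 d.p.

Market equilibrium (private): 45.000 + 1.136x = 56.788 - 2.661x → x_m = 3.1046.
Social marginal cost = private MC + MEC = 46.206 + 2.665x.
Set SMC = demand: 46.206 + 2.665x = 56.788 - 2.661x → x* = 1.9869.
The loss is the area between SMC and demand from x* to x_m; with linear curves that's a triangle of height MEC(x_m).
DWL = ½ × 1.1177 × 5.9529 = 3.3268.

DWL = $3.327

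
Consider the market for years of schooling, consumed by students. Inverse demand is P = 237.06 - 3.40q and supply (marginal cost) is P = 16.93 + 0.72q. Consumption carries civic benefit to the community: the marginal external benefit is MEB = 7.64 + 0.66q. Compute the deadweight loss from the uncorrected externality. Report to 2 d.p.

DWL = 266.00

Market equilibrium (private): 16.93 + 0.72q = 237.06 - 3.40q → q_m = 53.4296.
Social marginal benefit = demand + MEB = 244.70 - 2.74q.
Set SMB = MC: 244.70 - 2.74q = 16.93 + 0.72q → q* = 65.8295.
The welfare-loss triangle has base |q_m − q*| and height MEB(q_m) (the vertical gap between SMB and MC is zero at q* and MEB at q_m).
DWL = ½ × 12.3999 × 42.9035 = 265.9996.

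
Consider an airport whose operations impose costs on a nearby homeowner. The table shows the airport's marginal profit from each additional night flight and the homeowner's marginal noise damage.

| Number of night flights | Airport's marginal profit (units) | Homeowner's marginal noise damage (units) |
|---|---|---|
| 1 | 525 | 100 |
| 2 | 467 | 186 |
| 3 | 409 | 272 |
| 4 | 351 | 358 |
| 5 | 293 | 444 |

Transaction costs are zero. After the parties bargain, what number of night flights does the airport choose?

Bargaining reaches the level where marginal profit last exceeds marginal noise damage.
That holds through level 3 (409 ≥ 272) but not at 4 (351 < 358).

3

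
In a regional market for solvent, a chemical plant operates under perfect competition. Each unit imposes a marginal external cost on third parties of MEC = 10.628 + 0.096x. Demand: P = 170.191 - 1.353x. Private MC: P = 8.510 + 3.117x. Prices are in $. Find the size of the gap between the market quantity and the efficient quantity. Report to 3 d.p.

Market equilibrium (private): 8.510 + 3.117x = 170.191 - 1.353x → x_m = 36.1702.
Social marginal cost = private MC + MEC = 19.138 + 3.213x.
Set SMC = demand: 19.138 + 3.213x = 170.191 - 1.353x → x* = 33.0821.
Gap = |36.1702 − 33.0821| = 3.0881.

3.088 units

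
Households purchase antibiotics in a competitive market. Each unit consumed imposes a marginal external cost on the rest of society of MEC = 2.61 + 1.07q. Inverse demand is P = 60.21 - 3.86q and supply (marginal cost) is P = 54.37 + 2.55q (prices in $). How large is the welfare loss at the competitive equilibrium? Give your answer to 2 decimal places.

Market equilibrium (private): 54.37 + 2.55q = 60.21 - 3.86q → q_m = 0.9111.
Social marginal benefit = demand − MEC = 57.60 - 4.93q.
Set SMB = MC: 57.60 - 4.93q = 54.37 + 2.55q → q* = 0.4318.
Between q* and q_m the wedge MC − SMB runs linearly from 0 to MEC(q_m), so the loss is a triangle.
DWL = ½ × 0.4793 × 3.5849 = 0.8591.

DWL = $0.86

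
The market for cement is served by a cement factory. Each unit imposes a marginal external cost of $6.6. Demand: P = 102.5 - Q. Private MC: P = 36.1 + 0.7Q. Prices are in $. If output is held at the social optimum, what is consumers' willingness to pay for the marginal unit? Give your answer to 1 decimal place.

P = $67.3

Social marginal cost = private MC + MEC = 42.7 + 0.7Q.
Set SMC = demand: 42.7 + 0.7Q = 102.5 - Q → Q* = 35.1765.
Consumer price on the demand curve at Q*: 102.5 − 1.0×35.1765 = 67.3235.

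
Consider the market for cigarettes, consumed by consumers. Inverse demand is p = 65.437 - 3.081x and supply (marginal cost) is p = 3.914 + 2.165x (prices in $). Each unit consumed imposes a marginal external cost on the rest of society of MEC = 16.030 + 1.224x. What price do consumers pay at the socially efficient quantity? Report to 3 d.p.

P = $43.773

Social marginal benefit = demand − MEC = 49.407 - 4.305x.
Set SMB = MC: 49.407 - 4.305x = 3.914 + 2.165x → x* = 7.0314.
Consumer price on the demand curve at x*: 65.437 − 3.081×7.0314 = 43.7733.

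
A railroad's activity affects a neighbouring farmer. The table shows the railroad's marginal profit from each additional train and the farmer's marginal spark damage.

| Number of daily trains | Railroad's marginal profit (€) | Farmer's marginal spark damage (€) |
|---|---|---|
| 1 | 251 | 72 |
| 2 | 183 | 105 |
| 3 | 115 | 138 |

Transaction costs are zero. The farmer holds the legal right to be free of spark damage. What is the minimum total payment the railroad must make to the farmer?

Efficient level: marginal profit ≥ marginal spark damage through level 2, so k* = 2.
With the farmer holding the right, the railroad must at least compensate total damage at k*: 72 + 105 = 177.

€177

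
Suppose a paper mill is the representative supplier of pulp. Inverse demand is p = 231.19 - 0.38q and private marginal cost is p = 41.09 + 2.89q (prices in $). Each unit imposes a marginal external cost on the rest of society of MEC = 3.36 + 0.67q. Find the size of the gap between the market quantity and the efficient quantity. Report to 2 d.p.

10.74 units

Market equilibrium (private): 41.09 + 2.89q = 231.19 - 0.38q → q_m = 58.1346.
Social marginal cost = private MC + MEC = 44.45 + 3.56q.
Set SMC = demand: 44.45 + 3.56q = 231.19 - 0.38q → q* = 47.3959.
Gap = |58.1346 − 47.3959| = 10.7387.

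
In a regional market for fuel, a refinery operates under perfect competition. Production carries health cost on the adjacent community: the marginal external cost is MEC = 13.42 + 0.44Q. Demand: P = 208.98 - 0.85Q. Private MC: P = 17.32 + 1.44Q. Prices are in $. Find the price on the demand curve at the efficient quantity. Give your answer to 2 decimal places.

P = $153.48

Social marginal cost = private MC + MEC = 30.74 + 1.88Q.
Set SMC = demand: 30.74 + 1.88Q = 208.98 - 0.85Q → Q* = 65.2894.
Consumer price on the demand curve at Q*: 208.98 − 0.85×65.2894 = 153.4840.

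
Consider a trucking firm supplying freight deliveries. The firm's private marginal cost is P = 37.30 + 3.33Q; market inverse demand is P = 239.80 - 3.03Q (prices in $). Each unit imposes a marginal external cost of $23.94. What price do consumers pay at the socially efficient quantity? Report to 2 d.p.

P = $154.73

Social marginal cost = private MC + MEC = 61.24 + 3.33Q.
Set SMC = demand: 61.24 + 3.33Q = 239.80 - 3.03Q → Q* = 28.0755.
Consumer price on the demand curve at Q*: 239.80 − 3.03×28.0755 = 154.7312.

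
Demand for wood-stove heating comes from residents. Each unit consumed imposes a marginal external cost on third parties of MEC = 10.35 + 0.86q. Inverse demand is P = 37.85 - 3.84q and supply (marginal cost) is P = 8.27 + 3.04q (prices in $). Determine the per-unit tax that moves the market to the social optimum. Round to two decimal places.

Social marginal benefit = demand − MEC = 27.50 - 4.70q.
Set SMB = MC: 27.50 - 4.70q = 8.27 + 3.04q → q* = 2.4845.
The Pigouvian tax equals MEC at q*: 10.35 + 0.86×2.4845 = 12.4867.

tax = $12.49 per unit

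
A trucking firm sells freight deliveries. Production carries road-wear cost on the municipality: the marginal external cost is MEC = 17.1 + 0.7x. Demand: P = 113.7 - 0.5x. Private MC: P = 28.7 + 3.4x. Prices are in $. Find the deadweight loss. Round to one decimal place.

DWL = $113.8

Market equilibrium (private): 28.7 + 3.4x = 113.7 - 0.5x → x_m = 21.7949.
Social marginal cost = private MC + MEC = 45.8 + 4.1x.
Set SMC = demand: 45.8 + 4.1x = 113.7 - 0.5x → x* = 14.7609.
Height of the DWL triangle at x_m is SMC(x_m) − demand(x_m) = MEC(x_m) = 32.3564.
DWL = ½ × 7.0340 × 32.3564 = 113.7975.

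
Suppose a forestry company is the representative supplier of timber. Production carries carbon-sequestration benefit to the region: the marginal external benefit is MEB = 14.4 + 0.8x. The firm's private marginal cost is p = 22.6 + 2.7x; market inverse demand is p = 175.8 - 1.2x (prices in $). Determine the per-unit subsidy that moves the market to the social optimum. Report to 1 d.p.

subsidy = $57.7 per unit

Social marginal cost = private MC − MEB = 8.2 + 1.9x.
Set SMC = demand: 8.2 + 1.9x = 175.8 - 1.2x → x* = 54.0645.
The Pigouvian subsidy equals MEB at x*: 14.4 + 0.8×54.0645 = 57.6516.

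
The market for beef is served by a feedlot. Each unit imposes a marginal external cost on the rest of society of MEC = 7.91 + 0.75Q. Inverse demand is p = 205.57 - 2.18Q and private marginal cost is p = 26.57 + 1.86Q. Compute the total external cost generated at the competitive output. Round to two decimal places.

Market equilibrium (private): 26.57 + 1.86Q = 205.57 - 2.18Q → Q_m = 44.3069.
Total external cost = ∫₀^{Q_m} (7.91 + 0.75Q) dQ = 7.91×44.3069 + ½×0.75×44.3069² = 1086.6306.

1086.63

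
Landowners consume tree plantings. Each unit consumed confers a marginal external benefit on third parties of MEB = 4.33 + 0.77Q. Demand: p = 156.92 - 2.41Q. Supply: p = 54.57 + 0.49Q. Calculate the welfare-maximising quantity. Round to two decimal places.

Q* = 50.08

Social marginal benefit = demand + MEB = 161.25 - 1.64Q.
Set SMB = MC: 161.25 - 1.64Q = 54.57 + 0.49Q → Q* = 50.0845.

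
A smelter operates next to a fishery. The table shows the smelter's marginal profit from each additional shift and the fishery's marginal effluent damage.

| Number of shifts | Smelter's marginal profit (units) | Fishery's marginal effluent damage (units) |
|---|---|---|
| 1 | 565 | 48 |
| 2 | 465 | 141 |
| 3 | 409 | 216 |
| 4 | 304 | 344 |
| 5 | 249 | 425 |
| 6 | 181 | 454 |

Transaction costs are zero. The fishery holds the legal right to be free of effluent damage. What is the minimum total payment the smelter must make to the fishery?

405

Efficient level: marginal profit ≥ marginal effluent damage through level 3, so k* = 3.
With the fishery holding the right, the smelter must at least compensate total damage at k*: 48 + 141 + 216 = 405.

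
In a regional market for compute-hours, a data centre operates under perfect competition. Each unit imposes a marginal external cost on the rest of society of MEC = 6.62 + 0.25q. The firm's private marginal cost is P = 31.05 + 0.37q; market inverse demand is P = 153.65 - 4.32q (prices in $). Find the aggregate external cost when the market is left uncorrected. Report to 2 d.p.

Market equilibrium (private): 31.05 + 0.37q = 153.65 - 4.32q → q_m = 26.1407.
Total external cost = ∫₀^{q_m} (6.62 + 0.25q) dq = 6.62×26.1407 + ½×0.25×26.1407² = 258.4685.

$258.47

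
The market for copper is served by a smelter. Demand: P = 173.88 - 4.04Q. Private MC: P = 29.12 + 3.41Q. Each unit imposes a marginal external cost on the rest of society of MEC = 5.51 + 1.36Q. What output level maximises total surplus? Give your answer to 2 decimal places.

Q* = 15.81

Social marginal cost = private MC + MEC = 34.63 + 4.77Q.
Set SMC = demand: 34.63 + 4.77Q = 173.88 - 4.04Q → Q* = 15.8059.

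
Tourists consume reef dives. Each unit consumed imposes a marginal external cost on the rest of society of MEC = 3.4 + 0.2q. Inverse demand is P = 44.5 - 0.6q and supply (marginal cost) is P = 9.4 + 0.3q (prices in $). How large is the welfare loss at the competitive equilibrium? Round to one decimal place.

Market equilibrium (private): 9.4 + 0.3q = 44.5 - 0.6q → q_m = 39.0000.
Social marginal benefit = demand − MEC = 41.1 - 0.8q.
Set SMB = MC: 41.1 - 0.8q = 9.4 + 0.3q → q* = 28.8182.
The welfare-loss triangle has base |q_m − q*| and height MEC(q_m) (the vertical gap between SMB and MC is zero at q* and MEC at q_m).
DWL = ½ × 10.1818 × 11.2000 = 57.0181.

DWL = $57.0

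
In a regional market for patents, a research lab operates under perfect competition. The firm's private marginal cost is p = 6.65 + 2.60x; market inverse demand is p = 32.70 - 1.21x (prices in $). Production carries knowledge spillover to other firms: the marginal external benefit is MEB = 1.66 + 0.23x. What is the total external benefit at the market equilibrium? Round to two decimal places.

$16.73

Market equilibrium (private): 6.65 + 2.60x = 32.70 - 1.21x → x_m = 6.8373.
Total external benefit = ∫₀^{x_m} (1.66 + 0.23x) dx = 1.66×6.8373 + ½×0.23×6.8373² = 16.7260.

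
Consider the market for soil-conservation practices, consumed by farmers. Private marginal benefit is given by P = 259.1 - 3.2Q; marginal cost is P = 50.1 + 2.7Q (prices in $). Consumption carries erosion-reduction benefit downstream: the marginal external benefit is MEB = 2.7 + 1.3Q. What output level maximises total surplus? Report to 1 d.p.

Social marginal benefit = demand + MEB = 261.8 - 1.9Q.
Set SMB = MC: 261.8 - 1.9Q = 50.1 + 2.7Q → Q* = 46.0217.

Q* = 46.0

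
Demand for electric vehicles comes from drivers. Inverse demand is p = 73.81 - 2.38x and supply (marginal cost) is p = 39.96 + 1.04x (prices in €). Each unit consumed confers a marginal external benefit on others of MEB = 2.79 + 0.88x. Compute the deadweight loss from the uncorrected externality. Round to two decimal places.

DWL = €26.03

Market equilibrium (private): 39.96 + 1.04x = 73.81 - 2.38x → x_m = 9.8977.
Social marginal benefit = demand + MEB = 76.60 - 1.50x.
Set SMB = MC: 76.60 - 1.50x = 39.96 + 1.04x → x* = 14.4252.
The welfare-loss triangle has base |x_m − x*| and height MEB(x_m) (the vertical gap between SMB and MC is zero at x* and MEB at x_m).
DWL = ½ × 4.5275 × 11.4999 = 26.0329.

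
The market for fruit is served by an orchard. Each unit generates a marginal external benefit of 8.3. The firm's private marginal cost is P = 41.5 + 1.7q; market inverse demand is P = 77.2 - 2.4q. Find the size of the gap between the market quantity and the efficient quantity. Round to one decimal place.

2.0 units

Market equilibrium (private): 41.5 + 1.7q = 77.2 - 2.4q → q_m = 8.7073.
Social marginal cost = private MC − MEB = 33.2 + 1.7q.
Set SMC = demand: 33.2 + 1.7q = 77.2 - 2.4q → q* = 10.7317.
Gap = |8.7073 − 10.7317| = 2.0244.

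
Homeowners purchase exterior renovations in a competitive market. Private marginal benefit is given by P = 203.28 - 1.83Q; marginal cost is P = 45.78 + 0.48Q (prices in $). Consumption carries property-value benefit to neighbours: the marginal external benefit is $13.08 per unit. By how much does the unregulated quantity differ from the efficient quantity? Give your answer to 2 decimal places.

Market equilibrium (private): 45.78 + 0.48Q = 203.28 - 1.83Q → Q_m = 68.1818.
Social marginal benefit = demand + MEB = 216.36 - 1.83Q.
Set SMB = MC: 216.36 - 1.83Q = 45.78 + 0.48Q → Q* = 73.8442.
Gap = |68.1818 − 73.8442| = 5.6624.

5.66 units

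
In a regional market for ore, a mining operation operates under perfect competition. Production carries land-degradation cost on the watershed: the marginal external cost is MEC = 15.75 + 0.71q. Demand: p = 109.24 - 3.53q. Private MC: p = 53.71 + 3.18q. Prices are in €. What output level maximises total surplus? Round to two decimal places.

q* = 5.36

Social marginal cost = private MC + MEC = 69.46 + 3.89q.
Set SMC = demand: 69.46 + 3.89q = 109.24 - 3.53q → q* = 5.3612.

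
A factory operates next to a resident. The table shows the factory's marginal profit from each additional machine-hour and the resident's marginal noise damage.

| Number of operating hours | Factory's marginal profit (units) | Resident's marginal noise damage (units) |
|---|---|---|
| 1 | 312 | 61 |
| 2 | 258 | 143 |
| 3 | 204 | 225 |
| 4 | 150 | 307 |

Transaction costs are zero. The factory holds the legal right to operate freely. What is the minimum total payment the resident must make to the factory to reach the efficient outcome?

354

Left alone the factory would choose level 4 (marginal profit stays positive).
Efficient level: k* = 2 (marginal profit ≥ marginal noise damage through 2).
The resident must at least cover the factory's forgone profit from cutting 4→2: 204 + 150 = 354.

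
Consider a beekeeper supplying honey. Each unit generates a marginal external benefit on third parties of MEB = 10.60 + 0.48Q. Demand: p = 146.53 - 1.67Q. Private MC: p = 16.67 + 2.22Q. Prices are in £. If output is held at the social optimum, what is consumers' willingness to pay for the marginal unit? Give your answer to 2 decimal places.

P = £77.74

Social marginal cost = private MC − MEB = 6.07 + 1.74Q.
Set SMC = demand: 6.07 + 1.74Q = 146.53 - 1.67Q → Q* = 41.1906.
Consumer price on the demand curve at Q*: 146.53 − 1.67×41.1906 = 77.7417.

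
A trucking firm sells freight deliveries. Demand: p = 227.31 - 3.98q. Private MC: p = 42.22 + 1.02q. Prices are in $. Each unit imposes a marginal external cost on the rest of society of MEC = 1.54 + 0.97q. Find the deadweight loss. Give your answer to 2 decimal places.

Market equilibrium (private): 42.22 + 1.02q = 227.31 - 3.98q → q_m = 37.0180.
Social marginal cost = private MC + MEC = 43.76 + 1.99q.
Set SMC = demand: 43.76 + 1.99q = 227.31 - 3.98q → q* = 30.7454.
The welfare-loss triangle has base |q_m − q*| and height MEC(q_m) (the vertical gap between SMC and demand is zero at q* and MEC at q_m).
DWL = ½ × 6.2726 × 37.4475 = 117.4466.

DWL = $117.45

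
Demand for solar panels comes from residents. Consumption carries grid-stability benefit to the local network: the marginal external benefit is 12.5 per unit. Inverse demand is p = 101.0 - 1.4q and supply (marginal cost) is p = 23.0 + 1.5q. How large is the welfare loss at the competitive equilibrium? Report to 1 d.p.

Market equilibrium (private): 23.0 + 1.5q = 101.0 - 1.4q → q_m = 26.8966.
Social marginal benefit = demand + MEB = 113.5 - 1.4q.
Set SMB = MC: 113.5 - 1.4q = 23.0 + 1.5q → q* = 31.2069.
The loss is the area between SMB and MC from q* to q_m; with linear curves that's a triangle of height MEB(q_m).
DWL = ½ × 4.3103 × 12.5000 = 26.9394.

DWL = 26.9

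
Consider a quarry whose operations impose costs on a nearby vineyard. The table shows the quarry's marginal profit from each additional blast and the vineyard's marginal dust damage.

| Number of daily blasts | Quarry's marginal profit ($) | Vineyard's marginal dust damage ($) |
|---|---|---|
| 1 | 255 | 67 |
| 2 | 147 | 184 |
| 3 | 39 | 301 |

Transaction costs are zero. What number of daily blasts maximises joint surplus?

Bargaining reaches the level where marginal profit last exceeds marginal dust damage.
That holds through level 1 (255 ≥ 67) but not at 2 (147 < 184).

1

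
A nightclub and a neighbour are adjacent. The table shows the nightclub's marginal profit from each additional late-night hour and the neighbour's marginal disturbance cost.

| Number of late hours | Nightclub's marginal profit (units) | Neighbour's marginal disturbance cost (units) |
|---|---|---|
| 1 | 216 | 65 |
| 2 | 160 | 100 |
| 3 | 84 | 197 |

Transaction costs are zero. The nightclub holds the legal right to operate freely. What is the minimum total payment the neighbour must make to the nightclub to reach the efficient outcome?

Left alone the nightclub would choose level 3 (marginal profit stays positive).
Efficient level: k* = 2 (marginal profit ≥ marginal disturbance cost through 2).
The neighbour must at least cover the nightclub's forgone profit from cutting 3→2: 84 = 84.

84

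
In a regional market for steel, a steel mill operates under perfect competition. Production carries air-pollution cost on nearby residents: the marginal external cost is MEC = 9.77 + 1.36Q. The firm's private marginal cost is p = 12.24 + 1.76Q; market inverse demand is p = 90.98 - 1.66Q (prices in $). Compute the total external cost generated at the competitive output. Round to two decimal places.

Market equilibrium (private): 12.24 + 1.76Q = 90.98 - 1.66Q → Q_m = 23.0234.
Total external cost = ∫₀^{Q_m} (9.77 + 1.36Q) dQ = 9.77×23.0234 + ½×1.36×23.0234² = 585.3909.

$585.39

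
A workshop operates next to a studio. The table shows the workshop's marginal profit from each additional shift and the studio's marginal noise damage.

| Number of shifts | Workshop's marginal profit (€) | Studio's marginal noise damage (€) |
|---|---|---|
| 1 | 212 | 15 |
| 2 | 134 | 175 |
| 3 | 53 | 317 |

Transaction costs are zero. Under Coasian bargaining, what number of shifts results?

1

Bargaining reaches the level where marginal profit last exceeds marginal noise damage.
That holds through level 1 (212 ≥ 15) but not at 2 (134 < 175).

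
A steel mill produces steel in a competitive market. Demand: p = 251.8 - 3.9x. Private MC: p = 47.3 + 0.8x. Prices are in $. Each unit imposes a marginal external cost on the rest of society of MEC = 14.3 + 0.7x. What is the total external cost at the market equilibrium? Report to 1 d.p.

Market equilibrium (private): 47.3 + 0.8x = 251.8 - 3.9x → x_m = 43.5106.
Total external cost = ∫₀^{x_m} (14.3 + 0.7x) dx = 14.3×43.5106 + ½×0.7×43.5106² = 1284.8119.

$1284.8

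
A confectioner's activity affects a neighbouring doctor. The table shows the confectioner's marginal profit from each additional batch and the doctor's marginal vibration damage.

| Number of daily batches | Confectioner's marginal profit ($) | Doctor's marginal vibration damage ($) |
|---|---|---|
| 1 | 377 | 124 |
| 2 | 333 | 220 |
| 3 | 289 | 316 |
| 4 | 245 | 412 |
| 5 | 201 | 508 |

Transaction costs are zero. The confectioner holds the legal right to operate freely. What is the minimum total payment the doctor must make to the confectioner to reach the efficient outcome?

$735

Left alone the confectioner would choose level 5 (marginal profit stays positive).
Efficient level: k* = 2 (marginal profit ≥ marginal vibration damage through 2).
The doctor must at least cover the confectioner's forgone profit from cutting 5→2: 289 + 245 + 201 = 735.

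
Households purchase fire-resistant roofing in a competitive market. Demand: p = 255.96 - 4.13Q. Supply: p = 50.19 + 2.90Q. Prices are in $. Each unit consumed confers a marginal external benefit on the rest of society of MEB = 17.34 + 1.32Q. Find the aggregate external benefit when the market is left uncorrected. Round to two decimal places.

Market equilibrium (private): 50.19 + 2.90Q = 255.96 - 4.13Q → Q_m = 29.2703.
Total external benefit = ∫₀^{Q_m} (17.34 + 1.32Q) dQ = 17.34×29.2703 + ½×1.32×29.2703² = 1073.0023.

$1073.00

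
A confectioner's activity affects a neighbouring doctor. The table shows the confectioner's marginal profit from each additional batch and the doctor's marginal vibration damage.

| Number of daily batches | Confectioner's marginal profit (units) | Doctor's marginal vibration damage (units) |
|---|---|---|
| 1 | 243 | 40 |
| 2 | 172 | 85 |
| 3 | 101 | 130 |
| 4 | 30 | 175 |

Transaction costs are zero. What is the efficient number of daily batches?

Bargaining reaches the level where marginal profit last exceeds marginal vibration damage.
That holds through level 2 (172 ≥ 85) but not at 3 (101 < 130).

2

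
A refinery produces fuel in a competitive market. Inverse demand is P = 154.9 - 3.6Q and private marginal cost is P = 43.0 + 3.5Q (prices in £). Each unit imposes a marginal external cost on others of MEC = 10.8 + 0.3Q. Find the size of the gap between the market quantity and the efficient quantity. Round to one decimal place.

2.1 units

Market equilibrium (private): 43.0 + 3.5Q = 154.9 - 3.6Q → Q_m = 15.7606.
Social marginal cost = private MC + MEC = 53.8 + 3.8Q.
Set SMC = demand: 53.8 + 3.8Q = 154.9 - 3.6Q → Q* = 13.6622.
Gap = |15.7606 − 13.6622| = 2.0984.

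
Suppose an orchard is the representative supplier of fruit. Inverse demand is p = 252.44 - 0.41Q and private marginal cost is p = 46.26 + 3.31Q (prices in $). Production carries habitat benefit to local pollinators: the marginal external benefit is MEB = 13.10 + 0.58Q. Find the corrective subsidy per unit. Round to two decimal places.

subsidy = $53.60 per unit

Social marginal cost = private MC − MEB = 33.16 + 2.73Q.
Set SMC = demand: 33.16 + 2.73Q = 252.44 - 0.41Q → Q* = 69.8344.
The Pigouvian subsidy equals MEB at Q*: 13.10 + 0.58×69.8344 = 53.6040.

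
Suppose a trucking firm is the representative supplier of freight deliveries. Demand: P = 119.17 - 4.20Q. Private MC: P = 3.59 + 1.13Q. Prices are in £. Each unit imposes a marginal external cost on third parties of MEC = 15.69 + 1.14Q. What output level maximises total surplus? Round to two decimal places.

Q* = 15.44

Social marginal cost = private MC + MEC = 19.28 + 2.27Q.
Set SMC = demand: 19.28 + 2.27Q = 119.17 - 4.20Q → Q* = 15.4389.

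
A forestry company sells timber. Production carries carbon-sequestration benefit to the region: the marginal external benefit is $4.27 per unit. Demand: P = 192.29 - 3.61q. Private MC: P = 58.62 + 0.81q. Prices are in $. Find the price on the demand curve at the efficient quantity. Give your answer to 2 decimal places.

P = $79.63

Social marginal cost = private MC − MEB = 54.35 + 0.81q.
Set SMC = demand: 54.35 + 0.81q = 192.29 - 3.61q → q* = 31.2081.
Consumer price on the demand curve at q*: 192.29 − 3.61×31.2081 = 79.6288.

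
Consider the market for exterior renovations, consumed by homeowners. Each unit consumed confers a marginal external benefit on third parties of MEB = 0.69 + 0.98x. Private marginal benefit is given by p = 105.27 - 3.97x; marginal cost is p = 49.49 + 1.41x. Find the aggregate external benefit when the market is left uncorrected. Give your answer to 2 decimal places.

Market equilibrium (private): 49.49 + 1.41x = 105.27 - 3.97x → x_m = 10.3680.
Total external benefit = ∫₀^{x_m} (0.69 + 0.98x) dx = 0.69×10.3680 + ½×0.98×10.3680² = 59.8267.

59.83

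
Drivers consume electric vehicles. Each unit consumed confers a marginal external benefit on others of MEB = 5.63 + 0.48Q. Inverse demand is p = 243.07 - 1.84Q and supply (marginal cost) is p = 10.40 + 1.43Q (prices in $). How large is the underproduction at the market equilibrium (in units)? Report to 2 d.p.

14.26 units

Market equilibrium (private): 10.40 + 1.43Q = 243.07 - 1.84Q → Q_m = 71.1529.
Social marginal benefit = demand + MEB = 248.70 - 1.36Q.
Set SMB = MC: 248.70 - 1.36Q = 10.40 + 1.43Q → Q* = 85.4122.
Gap = |71.1529 − 85.4122| = 14.2593.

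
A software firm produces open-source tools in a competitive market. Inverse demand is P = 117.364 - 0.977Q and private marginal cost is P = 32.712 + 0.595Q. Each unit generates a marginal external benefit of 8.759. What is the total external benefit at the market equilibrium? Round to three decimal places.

471.671

Market equilibrium (private): 32.712 + 0.595Q = 117.364 - 0.977Q → Q_m = 53.8499.
Total external benefit = MEB × Q_m = 8.759 × 53.8499 = 471.6713.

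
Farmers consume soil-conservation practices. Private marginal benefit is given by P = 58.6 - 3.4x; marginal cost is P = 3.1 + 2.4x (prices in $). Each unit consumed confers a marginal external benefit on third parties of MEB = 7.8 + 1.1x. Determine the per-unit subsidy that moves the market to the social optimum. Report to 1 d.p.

subsidy = $22.6 per unit

Social marginal benefit = demand + MEB = 66.4 - 2.3x.
Set SMB = MC: 66.4 - 2.3x = 3.1 + 2.4x → x* = 13.4681.
The Pigouvian subsidy equals MEB at x*: 7.8 + 1.1×13.4681 = 22.6149.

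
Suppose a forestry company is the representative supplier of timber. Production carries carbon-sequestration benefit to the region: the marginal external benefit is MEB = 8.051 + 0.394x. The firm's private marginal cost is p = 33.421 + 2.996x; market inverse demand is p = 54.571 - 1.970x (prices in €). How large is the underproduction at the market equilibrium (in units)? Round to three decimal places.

Market equilibrium (private): 33.421 + 2.996x = 54.571 - 1.970x → x_m = 4.2590.
Social marginal cost = private MC − MEB = 25.370 + 2.602x.
Set SMC = demand: 25.370 + 2.602x = 54.571 - 1.970x → x* = 6.3869.
Gap = |4.2590 − 6.3869| = 2.1279.

2.128 units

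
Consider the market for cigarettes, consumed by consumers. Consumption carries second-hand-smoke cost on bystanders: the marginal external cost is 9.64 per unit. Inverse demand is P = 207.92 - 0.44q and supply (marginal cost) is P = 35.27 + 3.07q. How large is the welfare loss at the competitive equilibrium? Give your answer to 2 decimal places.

DWL = 13.24

Market equilibrium (private): 35.27 + 3.07q = 207.92 - 0.44q → q_m = 49.1880.
Social marginal benefit = demand − MEC = 198.28 - 0.44q.
Set SMB = MC: 198.28 - 0.44q = 35.27 + 3.07q → q* = 46.4416.
The loss is the area between SMB and MC from q* to q_m; with linear curves that's a triangle of height MEC(q_m).
DWL = ½ × 2.7464 × 9.6400 = 13.2376.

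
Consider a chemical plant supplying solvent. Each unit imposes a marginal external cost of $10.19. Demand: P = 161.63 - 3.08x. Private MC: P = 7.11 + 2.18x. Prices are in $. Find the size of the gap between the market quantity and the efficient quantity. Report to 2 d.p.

Market equilibrium (private): 7.11 + 2.18x = 161.63 - 3.08x → x_m = 29.3764.
Social marginal cost = private MC + MEC = 17.30 + 2.18x.
Set SMC = demand: 17.30 + 2.18x = 161.63 - 3.08x → x* = 27.4392.
Gap = |29.3764 − 27.4392| = 1.9372.

1.94 units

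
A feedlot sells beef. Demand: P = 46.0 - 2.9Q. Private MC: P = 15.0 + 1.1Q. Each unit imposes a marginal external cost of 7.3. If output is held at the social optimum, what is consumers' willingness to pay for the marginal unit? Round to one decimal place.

P = 28.8

Social marginal cost = private MC + MEC = 22.3 + 1.1Q.
Set SMC = demand: 22.3 + 1.1Q = 46.0 - 2.9Q → Q* = 5.9250.
Consumer price on the demand curve at Q*: 46.0 − 2.9×5.9250 = 28.8175.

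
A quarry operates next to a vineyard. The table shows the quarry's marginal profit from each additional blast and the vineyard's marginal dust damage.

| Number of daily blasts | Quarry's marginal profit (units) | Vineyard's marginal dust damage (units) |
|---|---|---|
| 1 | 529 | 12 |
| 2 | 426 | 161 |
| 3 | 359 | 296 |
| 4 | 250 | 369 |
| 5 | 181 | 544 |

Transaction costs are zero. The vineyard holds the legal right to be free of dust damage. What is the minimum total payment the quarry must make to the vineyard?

Efficient level: marginal profit ≥ marginal dust damage through level 3, so k* = 3.
With the vineyard holding the right, the quarry must at least compensate total damage at k*: 12 + 161 + 296 = 469.

469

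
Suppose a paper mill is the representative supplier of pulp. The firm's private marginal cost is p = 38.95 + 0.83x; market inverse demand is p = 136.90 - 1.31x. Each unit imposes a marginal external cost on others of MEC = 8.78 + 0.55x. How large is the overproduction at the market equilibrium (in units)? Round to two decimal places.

12.62 units

Market equilibrium (private): 38.95 + 0.83x = 136.90 - 1.31x → x_m = 45.7710.
Social marginal cost = private MC + MEC = 47.73 + 1.38x.
Set SMC = demand: 47.73 + 1.38x = 136.90 - 1.31x → x* = 33.1487.
Gap = |45.7710 − 33.1487| = 12.6223.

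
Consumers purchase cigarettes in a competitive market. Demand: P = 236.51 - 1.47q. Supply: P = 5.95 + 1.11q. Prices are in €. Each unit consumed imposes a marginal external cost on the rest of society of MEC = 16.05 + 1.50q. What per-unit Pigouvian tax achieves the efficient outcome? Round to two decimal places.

tax = €94.91 per unit

Social marginal benefit = demand − MEC = 220.46 - 2.97q.
Set SMB = MC: 220.46 - 2.97q = 5.95 + 1.11q → q* = 52.5760.
The Pigouvian tax equals MEC at q*: 16.05 + 1.50×52.5760 = 94.9140.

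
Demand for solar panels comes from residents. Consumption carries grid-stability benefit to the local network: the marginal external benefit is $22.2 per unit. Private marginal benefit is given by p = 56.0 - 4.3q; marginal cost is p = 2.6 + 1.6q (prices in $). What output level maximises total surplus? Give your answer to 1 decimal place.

q* = 12.8

Social marginal benefit = demand + MEB = 78.2 - 4.3q.
Set SMB = MC: 78.2 - 4.3q = 2.6 + 1.6q → q* = 12.8136.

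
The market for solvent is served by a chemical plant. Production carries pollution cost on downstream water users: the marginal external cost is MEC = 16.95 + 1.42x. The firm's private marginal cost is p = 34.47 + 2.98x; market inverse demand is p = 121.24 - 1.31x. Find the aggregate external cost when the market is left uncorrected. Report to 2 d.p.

Market equilibrium (private): 34.47 + 2.98x = 121.24 - 1.31x → x_m = 20.2261.
Total external cost = ∫₀^{x_m} (16.95 + 1.42x) dx = 16.95×20.2261 + ½×1.42×20.2261² = 633.2899.

633.29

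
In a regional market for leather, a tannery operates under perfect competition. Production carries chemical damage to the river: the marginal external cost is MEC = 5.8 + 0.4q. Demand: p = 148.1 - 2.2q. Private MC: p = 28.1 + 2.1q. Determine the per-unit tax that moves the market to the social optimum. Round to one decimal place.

Social marginal cost = private MC + MEC = 33.9 + 2.5q.
Set SMC = demand: 33.9 + 2.5q = 148.1 - 2.2q → q* = 24.2979.
The Pigouvian tax equals MEC at q*: 5.8 + 0.4×24.2979 = 15.5192.

tax = 15.5 per unit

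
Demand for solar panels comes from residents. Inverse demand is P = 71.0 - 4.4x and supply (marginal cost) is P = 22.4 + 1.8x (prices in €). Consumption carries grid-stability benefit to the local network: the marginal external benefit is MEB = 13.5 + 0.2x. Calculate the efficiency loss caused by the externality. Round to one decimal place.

DWL = €18.9

Market equilibrium (private): 22.4 + 1.8x = 71.0 - 4.4x → x_m = 7.8387.
Social marginal benefit = demand + MEB = 84.5 - 4.2x.
Set SMB = MC: 84.5 - 4.2x = 22.4 + 1.8x → x* = 10.3500.
The welfare-loss triangle has base |x_m − x*| and height MEB(x_m) (the vertical gap between SMB and MC is zero at x* and MEB at x_m).
DWL = ½ × 2.5113 × 15.0677 = 18.9198.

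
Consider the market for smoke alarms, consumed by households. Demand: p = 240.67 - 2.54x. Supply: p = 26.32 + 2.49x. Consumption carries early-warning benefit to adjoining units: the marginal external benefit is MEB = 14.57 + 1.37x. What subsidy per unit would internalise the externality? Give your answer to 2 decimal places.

subsidy = 100.26 per unit

Social marginal benefit = demand + MEB = 255.24 - 1.17x.
Set SMB = MC: 255.24 - 1.17x = 26.32 + 2.49x → x* = 62.5464.
The Pigouvian subsidy equals MEB at x*: 14.57 + 1.37×62.5464 = 100.2586.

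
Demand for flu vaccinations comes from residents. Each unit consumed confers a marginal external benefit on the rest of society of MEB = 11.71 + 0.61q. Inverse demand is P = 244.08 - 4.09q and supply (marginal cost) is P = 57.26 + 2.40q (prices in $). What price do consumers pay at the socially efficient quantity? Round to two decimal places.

P = $105.99

Social marginal benefit = demand + MEB = 255.79 - 3.48q.
Set SMB = MC: 255.79 - 3.48q = 57.26 + 2.40q → q* = 33.7636.
Consumer price on the demand curve at q*: 244.08 − 4.09×33.7636 = 105.9869.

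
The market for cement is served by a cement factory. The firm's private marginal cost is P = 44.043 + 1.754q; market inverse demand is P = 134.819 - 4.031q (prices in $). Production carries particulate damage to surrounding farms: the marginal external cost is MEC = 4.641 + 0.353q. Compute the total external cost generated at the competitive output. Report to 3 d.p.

$116.284

Market equilibrium (private): 44.043 + 1.754q = 134.819 - 4.031q → q_m = 15.6916.
Total external cost = ∫₀^{q_m} (4.641 + 0.353q) dq = 4.641×15.6916 + ½×0.353×15.6916² = 116.2837.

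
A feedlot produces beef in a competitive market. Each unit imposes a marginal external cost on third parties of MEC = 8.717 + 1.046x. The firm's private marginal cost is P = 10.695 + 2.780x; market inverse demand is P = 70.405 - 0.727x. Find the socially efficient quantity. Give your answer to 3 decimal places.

x* = 11.200

Social marginal cost = private MC + MEC = 19.412 + 3.826x.
Set SMC = demand: 19.412 + 3.826x = 70.405 - 0.727x → x* = 11.1999.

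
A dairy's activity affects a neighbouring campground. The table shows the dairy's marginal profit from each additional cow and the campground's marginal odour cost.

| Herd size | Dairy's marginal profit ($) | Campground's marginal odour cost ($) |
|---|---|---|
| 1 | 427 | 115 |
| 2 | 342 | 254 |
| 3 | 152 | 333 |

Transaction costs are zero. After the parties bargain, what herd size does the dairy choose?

2

Bargaining reaches the level where marginal profit last exceeds marginal odour cost.
That holds through level 2 (342 ≥ 254) but not at 3 (152 < 333).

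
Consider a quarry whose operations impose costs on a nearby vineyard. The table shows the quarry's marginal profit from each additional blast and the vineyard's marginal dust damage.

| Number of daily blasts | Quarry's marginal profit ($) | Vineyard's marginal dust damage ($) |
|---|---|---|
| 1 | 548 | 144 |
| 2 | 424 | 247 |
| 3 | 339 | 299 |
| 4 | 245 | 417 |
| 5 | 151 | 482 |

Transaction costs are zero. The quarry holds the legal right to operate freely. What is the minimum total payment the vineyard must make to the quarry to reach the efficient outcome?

Left alone the quarry would choose level 5 (marginal profit stays positive).
Efficient level: k* = 3 (marginal profit ≥ marginal dust damage through 3).
The vineyard must at least cover the quarry's forgone profit from cutting 5→3: 245 + 151 = 396.

$396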